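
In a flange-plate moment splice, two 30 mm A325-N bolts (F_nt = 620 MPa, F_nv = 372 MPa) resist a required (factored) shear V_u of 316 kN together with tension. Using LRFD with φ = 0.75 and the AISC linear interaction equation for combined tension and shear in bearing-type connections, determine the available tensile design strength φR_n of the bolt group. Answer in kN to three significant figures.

328 kN

A_b = π·30²/4 = 706.9 mm²; f_rv = 316 × 1000 / (2 × 706.9) = 223.5 MPa.
F'_nt = 1.3 F_nt − (F_nt / φF_nv) f_rv = 1.3·620 − (620/(0.75·372))·223.5 = 309.3 MPa, capped at F_nt → F'_nt = 309.3 MPa.
R_n = F'_nt · A_b · n = 309.3 × 706.9 × 2 / 1000 = 437.2 kN.
Design strength φR_n = 0.75 × 437.2 = 328 kN.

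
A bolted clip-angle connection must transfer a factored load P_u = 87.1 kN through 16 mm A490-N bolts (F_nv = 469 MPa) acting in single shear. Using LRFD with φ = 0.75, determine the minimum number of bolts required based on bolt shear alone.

2 bolts

A_b = π·16²/4 = 201.1 mm².
Per-bolt design strength φR_n = 0.75 × 469 × 201.1 × 1 / 1000 = 70.72 kN.
n ≥ 87.1 / 70.72 = 1.232 → use 2 bolts.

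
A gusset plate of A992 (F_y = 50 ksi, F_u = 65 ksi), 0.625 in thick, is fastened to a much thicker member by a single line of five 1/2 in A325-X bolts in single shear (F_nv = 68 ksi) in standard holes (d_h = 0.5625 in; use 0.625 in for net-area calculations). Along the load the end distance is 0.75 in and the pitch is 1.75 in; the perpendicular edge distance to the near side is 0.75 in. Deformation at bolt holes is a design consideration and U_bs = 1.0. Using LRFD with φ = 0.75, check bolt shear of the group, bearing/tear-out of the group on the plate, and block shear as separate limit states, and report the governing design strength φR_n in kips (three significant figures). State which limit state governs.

50.1 kips (bolt shear governs)

Bolt shear: A_b = π·0.5²/4 = 0.1963 in²; R_n = 68 × 0.1963 × 5 × 1 = 66.76 kips → 0.75 × 66.76 = 50.1 kips.
Bearing: edge l_c = 0.4688, r_n = 22.85 kips; interior l_c = 1.188, r_n = 48.75 kips; R_n = 22.85 + 4·48.75 = 217.9 kips → 163 kips.
Block shear: A_gv = 4.844, A_nv = 3.086, A_nt = 0.2734 in²; R_n = min(0.6F_uA_nv, 0.6F_yA_gv) + U_bs·F_u·A_nt = 138.1 kips → 104 kips.
Bolt shear governs: 50.1 kips.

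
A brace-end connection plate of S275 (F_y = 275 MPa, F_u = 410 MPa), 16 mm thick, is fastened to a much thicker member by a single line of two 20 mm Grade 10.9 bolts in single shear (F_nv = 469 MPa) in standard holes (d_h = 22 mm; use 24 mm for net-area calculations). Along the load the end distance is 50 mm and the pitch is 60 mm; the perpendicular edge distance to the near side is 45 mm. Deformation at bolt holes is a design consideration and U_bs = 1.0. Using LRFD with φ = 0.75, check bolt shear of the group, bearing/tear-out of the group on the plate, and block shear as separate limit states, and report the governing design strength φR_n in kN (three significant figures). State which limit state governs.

Bolt shear: A_b = π·20²/4 = 314.2 mm²; R_n = 469 × 314.2 × 2 × 1 / 1000 = 294.7 kN → 0.75 × 294.7 = 221 kN.
Bearing: edge l_c = 39, r_n = 307 kN; interior l_c = 38, r_n = 299.1 kN; R_n = 307 + 1·299.1 = 606.1 kN → 455 kN.
Block shear: A_gv = 1760, A_nv = 1184, A_nt = 528 mm²; R_n = min(0.6F_uA_nv, 0.6F_yA_gv) + U_bs·F_u·A_nt = 506.9 kN → 380 kN.
Bolt shear governs: 221 kN.

221 kN (bolt shear governs)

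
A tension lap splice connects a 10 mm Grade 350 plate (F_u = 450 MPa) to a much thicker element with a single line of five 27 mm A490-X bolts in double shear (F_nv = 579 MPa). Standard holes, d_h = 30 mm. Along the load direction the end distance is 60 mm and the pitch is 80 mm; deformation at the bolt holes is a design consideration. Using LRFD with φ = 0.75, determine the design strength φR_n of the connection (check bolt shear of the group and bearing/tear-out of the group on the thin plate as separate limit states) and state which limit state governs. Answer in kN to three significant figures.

992 kN (bearing governs)

Bolt shear: A_b = π·27²/4 = 572.6 mm²; R_n = 579 × 572.6 × 5 × 2 / 1000 = 3315 kN → 0.75 × 3315 = 2490 kN.
Bearing (1.2 l_c t F_u ≤ 2.4 d t F_u): upper limit = 2.4·27·10·450 / 1000 = 291.6 kN.
  Edge l_c = 60 − 30/2 = 45 → r_n = 243 kN; interior l_c = 80 − 30 = 50 → r_n = 270 kN.
  R_n,bearing = 1·243 + 4·270 = 1323 kN → 0.75 × 1323 = 992 kN.
Bearing governs: 992 kN.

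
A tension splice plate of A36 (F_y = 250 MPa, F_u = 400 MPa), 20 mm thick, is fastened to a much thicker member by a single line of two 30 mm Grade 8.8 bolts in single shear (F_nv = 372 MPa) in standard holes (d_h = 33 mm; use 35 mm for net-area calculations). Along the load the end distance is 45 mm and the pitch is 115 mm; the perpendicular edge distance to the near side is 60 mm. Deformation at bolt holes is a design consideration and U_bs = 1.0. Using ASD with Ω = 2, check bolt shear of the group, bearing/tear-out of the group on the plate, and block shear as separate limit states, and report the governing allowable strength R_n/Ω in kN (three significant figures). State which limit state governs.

Bolt shear: A_b = π·30²/4 = 706.9 mm²; R_n = 372 × 706.9 × 2 × 1 / 1000 = 525.9 kN → 525.9 / 2 = 263 kN.
Bearing: edge l_c = 28.5, r_n = 273.6 kN; interior l_c = 82, r_n = 576 kN; R_n = 273.6 + 1·576 = 849.6 kN → 425 kN.
Block shear: A_gv = 3200, A_nv = 2150, A_nt = 850 mm²; R_n = min(0.6F_uA_nv, 0.6F_yA_gv) + U_bs·F_u·A_nt = 820 kN → 410 kN.
Bolt shear governs: 263 kN.

263 kN (bolt shear governs)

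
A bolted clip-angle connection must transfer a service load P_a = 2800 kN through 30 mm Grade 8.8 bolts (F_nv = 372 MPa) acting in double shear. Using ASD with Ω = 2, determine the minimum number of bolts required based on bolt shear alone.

11 bolts

A_b = π·30²/4 = 706.9 mm².
Per-bolt allowable strength R_n/Ω = 372 × 706.9 × 2 / 1000 / 2 = 263 kN.
n ≥ 2800 / 263 = 10.65 → use 11 bolts.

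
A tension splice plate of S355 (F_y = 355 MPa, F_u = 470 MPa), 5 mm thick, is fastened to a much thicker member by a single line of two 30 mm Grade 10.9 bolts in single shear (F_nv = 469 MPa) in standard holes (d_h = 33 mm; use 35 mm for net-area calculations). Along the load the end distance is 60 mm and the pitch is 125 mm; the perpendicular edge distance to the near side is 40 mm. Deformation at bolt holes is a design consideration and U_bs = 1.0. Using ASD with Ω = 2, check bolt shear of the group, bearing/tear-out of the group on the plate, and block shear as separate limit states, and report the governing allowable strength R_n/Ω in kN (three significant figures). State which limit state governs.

120 kN (block shear governs)

Bolt shear: A_b = π·30²/4 = 706.9 mm²; R_n = 469 × 706.9 × 2 × 1 / 1000 = 663 kN → 663 / 2 = 332 kN.
Bearing: edge l_c = 43.5, r_n = 122.7 kN; interior l_c = 92, r_n = 169.2 kN; R_n = 122.7 + 1·169.2 = 291.9 kN → 146 kN.
Block shear: A_gv = 925, A_nv = 662.5, A_nt = 112.5 mm²; R_n = min(0.6F_uA_nv, 0.6F_yA_gv) + U_bs·F_u·A_nt = 239.7 kN → 120 kN.
Block shear governs: 120 kN.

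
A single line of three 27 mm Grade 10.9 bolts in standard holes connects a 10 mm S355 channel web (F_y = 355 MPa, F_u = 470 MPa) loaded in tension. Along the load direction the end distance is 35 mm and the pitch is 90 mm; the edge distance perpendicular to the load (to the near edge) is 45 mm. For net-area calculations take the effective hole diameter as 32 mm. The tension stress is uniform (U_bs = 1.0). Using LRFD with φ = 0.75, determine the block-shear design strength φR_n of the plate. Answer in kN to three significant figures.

Shear plane L_v = 35 + 2·90 = 215 mm; A_gv = 215 × 10 = 2150 mm².
A_nv = (215 − 2.5·32) × 10 = 1350 mm².
A_nt = (45 − 0.5·32) × 10 = 290 mm².
0.6 F_u A_nv = 380.7 kN; 0.6 F_y A_gv = 457.9 kN → shear rupture governs the shear term.
R_n = 380.7 + 1.0 × 470 × 290 / 1000 = 517 kN.
Design strength φR_n = 0.75 × 517 = 388 kN.

388 kN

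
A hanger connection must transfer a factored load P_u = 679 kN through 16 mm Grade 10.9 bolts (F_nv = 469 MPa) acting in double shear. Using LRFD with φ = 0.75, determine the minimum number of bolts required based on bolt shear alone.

A_b = π·16²/4 = 201.1 mm².
Per-bolt design strength φR_n = 0.75 × 469 × 201.1 × 2 / 1000 = 141.4 kN.
n ≥ 679 / 141.4 = 4.8 → use 5 bolts.

5 bolts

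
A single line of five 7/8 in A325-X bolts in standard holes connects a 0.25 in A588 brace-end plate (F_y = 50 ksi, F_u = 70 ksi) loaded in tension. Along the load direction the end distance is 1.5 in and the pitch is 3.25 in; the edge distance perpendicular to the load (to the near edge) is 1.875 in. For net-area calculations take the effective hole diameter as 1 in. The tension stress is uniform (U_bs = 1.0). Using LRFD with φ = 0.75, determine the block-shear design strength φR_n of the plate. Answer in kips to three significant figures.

Shear plane L_v = 1.5 + 4·3.25 = 14.5 in; A_gv = 14.5 × 0.25 = 3.625 in².
A_nv = (14.5 − 4.5·1) × 0.25 = 2.5 in².
A_nt = (1.875 − 0.5·1) × 0.25 = 0.3438 in².
0.6 F_u A_nv = 105 kips; 0.6 F_y A_gv = 108.8 kips → shear rupture governs the shear term.
R_n = 105 + 1.0 × 70 × 0.3438 = 129.1 kips.
Design strength φR_n = 0.75 × 129.1 = 96.8 kips.

96.8 kips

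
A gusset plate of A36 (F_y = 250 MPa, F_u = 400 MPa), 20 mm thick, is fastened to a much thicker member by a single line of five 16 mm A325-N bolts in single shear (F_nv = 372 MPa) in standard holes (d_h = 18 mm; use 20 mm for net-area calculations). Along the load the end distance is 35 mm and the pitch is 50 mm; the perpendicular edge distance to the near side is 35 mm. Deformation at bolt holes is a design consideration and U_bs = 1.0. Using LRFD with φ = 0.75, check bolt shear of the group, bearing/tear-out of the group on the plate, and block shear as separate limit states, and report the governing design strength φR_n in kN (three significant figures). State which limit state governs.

280 kN (bolt shear governs)

Bolt shear: A_b = π·16²/4 = 201.1 mm²; R_n = 372 × 201.1 × 5 × 1 / 1000 = 374 kN → 0.75 × 374 = 280 kN.
Bearing: edge l_c = 26, r_n = 249.6 kN; interior l_c = 32, r_n = 307.2 kN; R_n = 249.6 + 4·307.2 = 1478 kN → 1110 kN.
Block shear: A_gv = 4700, A_nv = 2900, A_nt = 500 mm²; R_n = min(0.6F_uA_nv, 0.6F_yA_gv) + U_bs·F_u·A_nt = 896 kN → 672 kN.
Bolt shear governs: 280 kN.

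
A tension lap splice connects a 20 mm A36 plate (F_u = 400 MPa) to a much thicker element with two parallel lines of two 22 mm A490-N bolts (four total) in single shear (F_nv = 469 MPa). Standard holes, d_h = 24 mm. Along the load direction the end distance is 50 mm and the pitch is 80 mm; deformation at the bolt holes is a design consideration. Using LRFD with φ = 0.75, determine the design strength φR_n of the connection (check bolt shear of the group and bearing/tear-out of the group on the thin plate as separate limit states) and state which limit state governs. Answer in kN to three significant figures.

Bolt shear: A_b = π·22²/4 = 380.1 mm²; R_n = 469 × 380.1 × 4 × 1 / 1000 = 713.1 kN → 0.75 × 713.1 = 535 kN.
Bearing (1.2 l_c t F_u ≤ 2.4 d t F_u): upper limit = 2.4·22·20·400 / 1000 = 422.4 kN.
  Edge l_c = 50 − 24/2 = 38 → r_n = 364.8 kN; interior l_c = 80 − 24 = 56 → r_n = 422.4 kN.
  R_n,bearing = 2·364.8 + 2·422.4 = 1574 kN → 0.75 × 1574 = 1180 kN.
Bolt shear governs: 535 kN.

535 kN (bolt shear governs)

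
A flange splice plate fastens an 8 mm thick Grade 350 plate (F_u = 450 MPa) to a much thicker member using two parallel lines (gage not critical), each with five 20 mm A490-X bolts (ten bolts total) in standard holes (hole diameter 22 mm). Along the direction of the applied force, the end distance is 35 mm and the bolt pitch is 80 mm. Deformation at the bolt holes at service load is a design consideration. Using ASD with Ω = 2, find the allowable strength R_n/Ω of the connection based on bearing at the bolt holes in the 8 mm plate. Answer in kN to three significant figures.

795 kN

Per bolt r_n = 1.2 l_c t F_u ≤ 2.4 d t F_u; upper limit = 2.4 × 20 × 8 × 450 / 1000 = 172.8 kN.
Edge bolt: l_c = 35 − 22/2 = 24 mm → 1.2 × 24 × 8 × 450 / 1000 = 103.7 → r_n = 103.7 kN.
Interior bolts: l_c = 80 − 22 = 58 mm → 1.2 × 58 × 8 × 450 / 1000 = 250.6 → r_n = 172.8 kN.
R_n = 2 × 103.7 + 8 × 172.8 = 1590 kN.
Allowable strength R_n/Ω = 1590 / 2 = 795 kN.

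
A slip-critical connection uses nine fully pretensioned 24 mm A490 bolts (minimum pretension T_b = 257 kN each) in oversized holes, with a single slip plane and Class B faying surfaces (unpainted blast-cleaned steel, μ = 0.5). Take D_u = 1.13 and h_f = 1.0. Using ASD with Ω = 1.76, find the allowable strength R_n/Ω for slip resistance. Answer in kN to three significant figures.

R_n = μ · D_u · h_f · T_b · n_s · n_b = 0.5 × 1.13 × 1.0 × 257 × 1 × 9 = 1307 kN.
Allowable strength R_n/Ω = 1307 / 1.76 = 743 kN.

743 kN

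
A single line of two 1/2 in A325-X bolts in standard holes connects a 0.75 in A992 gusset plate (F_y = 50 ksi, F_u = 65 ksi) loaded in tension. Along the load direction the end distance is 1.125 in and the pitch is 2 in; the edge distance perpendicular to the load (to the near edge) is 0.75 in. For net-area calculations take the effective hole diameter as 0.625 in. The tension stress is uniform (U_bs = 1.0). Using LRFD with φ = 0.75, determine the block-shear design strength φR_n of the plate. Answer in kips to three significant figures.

Shear plane L_v = 1.125 + 1·2 = 3.125 in; A_gv = 3.125 × 0.75 = 2.344 in².
A_nv = (3.125 − 1.5·0.625) × 0.75 = 1.641 in².
A_nt = (0.75 − 0.5·0.625) × 0.75 = 0.3281 in².
0.6 F_u A_nv = 63.98 kips; 0.6 F_y A_gv = 70.31 kips → shear rupture governs the shear term.
R_n = 63.98 + 1.0 × 65 × 0.3281 = 85.31 kips.
Design strength φR_n = 0.75 × 85.31 = 64 kips.

64 kips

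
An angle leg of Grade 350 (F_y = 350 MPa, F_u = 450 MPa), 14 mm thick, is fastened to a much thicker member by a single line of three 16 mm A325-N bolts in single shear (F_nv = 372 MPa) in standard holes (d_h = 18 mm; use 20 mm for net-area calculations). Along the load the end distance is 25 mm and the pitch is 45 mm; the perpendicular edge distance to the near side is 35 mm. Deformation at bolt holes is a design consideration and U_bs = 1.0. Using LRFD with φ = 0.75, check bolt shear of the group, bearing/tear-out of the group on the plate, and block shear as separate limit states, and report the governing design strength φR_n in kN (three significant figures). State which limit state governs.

Bolt shear: A_b = π·16²/4 = 201.1 mm²; R_n = 372 × 201.1 × 3 × 1 / 1000 = 224.4 kN → 0.75 × 224.4 = 168 kN.
Bearing: edge l_c = 16, r_n = 121 kN; interior l_c = 27, r_n = 204.1 kN; R_n = 121 + 2·204.1 = 529.2 kN → 397 kN.
Block shear: A_gv = 1610, A_nv = 910, A_nt = 350 mm²; R_n = min(0.6F_uA_nv, 0.6F_yA_gv) + U_bs·F_u·A_nt = 403.2 kN → 302 kN.
Bolt shear governs: 168 kN.

168 kN (bolt shear governs)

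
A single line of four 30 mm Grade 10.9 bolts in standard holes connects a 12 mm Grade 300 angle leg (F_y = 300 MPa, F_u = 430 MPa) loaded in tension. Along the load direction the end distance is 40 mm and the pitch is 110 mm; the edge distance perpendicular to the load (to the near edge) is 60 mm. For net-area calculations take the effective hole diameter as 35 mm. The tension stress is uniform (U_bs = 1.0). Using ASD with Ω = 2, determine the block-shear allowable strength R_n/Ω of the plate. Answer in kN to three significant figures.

493 kN

Shear plane L_v = 40 + 3·110 = 370 mm; A_gv = 370 × 12 = 4440 mm².
A_nv = (370 − 3.5·35) × 12 = 2970 mm².
A_nt = (60 − 0.5·35) × 12 = 510 mm².
0.6 F_u A_nv = 766.3 kN; 0.6 F_y A_gv = 799.2 kN → shear rupture governs the shear term.
R_n = 766.3 + 1.0 × 430 × 510 / 1000 = 985.6 kN.
Allowable strength R_n/Ω = 985.6 / 2 = 493 kN.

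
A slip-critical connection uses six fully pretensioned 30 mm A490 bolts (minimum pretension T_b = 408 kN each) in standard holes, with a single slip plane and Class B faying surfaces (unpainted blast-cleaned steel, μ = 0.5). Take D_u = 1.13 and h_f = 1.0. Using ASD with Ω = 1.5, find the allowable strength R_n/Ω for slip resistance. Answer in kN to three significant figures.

922 kN

R_n = μ · D_u · h_f · T_b · n_s · n_b = 0.5 × 1.13 × 1.0 × 408 × 1 × 6 = 1383 kN.
Allowable strength R_n/Ω = 1383 / 1.5 = 922 kN.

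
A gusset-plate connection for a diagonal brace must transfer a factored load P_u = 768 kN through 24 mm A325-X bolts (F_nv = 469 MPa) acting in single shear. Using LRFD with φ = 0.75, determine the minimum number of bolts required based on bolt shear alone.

5 bolts

A_b = π·24²/4 = 452.4 mm².
Per-bolt design strength φR_n = 0.75 × 469 × 452.4 × 1 / 1000 = 159.1 kN.
n ≥ 768 / 159.1 = 4.826 → use 5 bolts.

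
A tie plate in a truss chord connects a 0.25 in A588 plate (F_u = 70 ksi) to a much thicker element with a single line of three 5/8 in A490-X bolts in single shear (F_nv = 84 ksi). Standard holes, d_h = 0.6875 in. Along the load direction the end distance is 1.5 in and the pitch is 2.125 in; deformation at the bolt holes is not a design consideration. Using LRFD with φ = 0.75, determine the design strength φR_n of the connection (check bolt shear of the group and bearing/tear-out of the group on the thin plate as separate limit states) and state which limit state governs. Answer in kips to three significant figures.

Bolt shear: A_b = π·0.625²/4 = 0.3068 in²; R_n = 84 × 0.3068 × 3 × 1 = 77.31 kips → 0.75 × 77.31 = 58 kips.
Bearing (1.5 l_c t F_u ≤ 3.0 d t F_u): upper limit = 3.0·0.625·0.25·70 = 32.81 kips.
  Edge l_c = 1.5 − 0.6875/2 = 1.156 → r_n = 30.35 kips; interior l_c = 2.125 − 0.6875 = 1.438 → r_n = 32.81 kips.
  R_n,bearing = 1·30.35 + 2·32.81 = 95.98 kips → 0.75 × 95.98 = 72 kips.
Bolt shear governs: 58 kips.

58 kips (bolt shear governs)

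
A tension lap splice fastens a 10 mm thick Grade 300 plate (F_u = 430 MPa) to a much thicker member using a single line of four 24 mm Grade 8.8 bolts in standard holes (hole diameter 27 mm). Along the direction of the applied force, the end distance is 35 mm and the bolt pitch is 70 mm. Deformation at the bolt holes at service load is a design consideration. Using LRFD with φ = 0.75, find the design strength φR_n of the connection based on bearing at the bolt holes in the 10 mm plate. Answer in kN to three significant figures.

582 kN

Per bolt r_n = 1.2 l_c t F_u ≤ 2.4 d t F_u; upper limit = 2.4 × 24 × 10 × 430 / 1000 = 247.7 kN.
Edge bolt: l_c = 35 − 27/2 = 21.5 mm → 1.2 × 21.5 × 10 × 430 / 1000 = 110.9 → r_n = 110.9 kN.
Interior bolts: l_c = 70 − 27 = 43 mm → 1.2 × 43 × 10 × 430 / 1000 = 221.9 → r_n = 221.9 kN.
R_n = 1 × 110.9 + 3 × 221.9 = 776.6 kN.
Design strength φR_n = 0.75 × 776.6 = 582 kN.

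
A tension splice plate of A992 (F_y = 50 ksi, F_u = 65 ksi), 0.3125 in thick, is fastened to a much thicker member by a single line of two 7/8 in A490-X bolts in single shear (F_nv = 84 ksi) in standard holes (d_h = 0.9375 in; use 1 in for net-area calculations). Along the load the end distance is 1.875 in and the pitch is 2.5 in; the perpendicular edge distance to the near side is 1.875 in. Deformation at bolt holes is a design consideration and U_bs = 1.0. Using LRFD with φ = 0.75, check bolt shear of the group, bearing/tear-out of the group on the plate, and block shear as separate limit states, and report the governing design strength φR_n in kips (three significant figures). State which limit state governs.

Bolt shear: A_b = π·0.875²/4 = 0.6013 in²; R_n = 84 × 0.6013 × 2 × 1 = 101 kips → 0.75 × 101 = 75.8 kips.
Bearing: edge l_c = 1.406, r_n = 34.28 kips; interior l_c = 1.562, r_n = 38.09 kips; R_n = 34.28 + 1·38.09 = 72.36 kips → 54.3 kips.
Block shear: A_gv = 1.367, A_nv = 0.8984, A_nt = 0.4297 in²; R_n = min(0.6F_uA_nv, 0.6F_yA_gv) + U_bs·F_u·A_nt = 62.97 kips → 47.2 kips.
Block shear governs: 47.2 kips.

47.2 kips (block shear governs)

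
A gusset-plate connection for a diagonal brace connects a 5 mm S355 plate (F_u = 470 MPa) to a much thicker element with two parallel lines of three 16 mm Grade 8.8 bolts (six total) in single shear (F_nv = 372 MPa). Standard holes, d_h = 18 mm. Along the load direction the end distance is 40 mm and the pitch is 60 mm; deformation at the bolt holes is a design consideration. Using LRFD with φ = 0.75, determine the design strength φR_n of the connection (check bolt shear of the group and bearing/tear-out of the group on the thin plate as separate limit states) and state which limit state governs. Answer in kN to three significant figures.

337 kN (bolt shear governs)

Bolt shear: A_b = π·16²/4 = 201.1 mm²; R_n = 372 × 201.1 × 6 × 1 / 1000 = 448.8 kN → 0.75 × 448.8 = 337 kN.
Bearing (1.2 l_c t F_u ≤ 2.4 d t F_u): upper limit = 2.4·16·5·470 / 1000 = 90.24 kN.
  Edge l_c = 40 − 18/2 = 31 → r_n = 87.42 kN; interior l_c = 60 − 18 = 42 → r_n = 90.24 kN.
  R_n,bearing = 2·87.42 + 4·90.24 = 535.8 kN → 0.75 × 535.8 = 402 kN.
Bolt shear governs: 337 kN.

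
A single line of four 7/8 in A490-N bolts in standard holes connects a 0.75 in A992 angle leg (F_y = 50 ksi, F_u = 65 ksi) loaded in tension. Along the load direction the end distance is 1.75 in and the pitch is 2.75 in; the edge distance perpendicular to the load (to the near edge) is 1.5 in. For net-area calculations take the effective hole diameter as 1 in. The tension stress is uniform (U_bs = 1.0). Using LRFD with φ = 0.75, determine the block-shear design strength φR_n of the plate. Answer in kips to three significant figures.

179 kips

Shear plane L_v = 1.75 + 3·2.75 = 10 in; A_gv = 10 × 0.75 = 7.5 in².
A_nv = (10 − 3.5·1) × 0.75 = 4.875 in².
A_nt = (1.5 − 0.5·1) × 0.75 = 0.75 in².
0.6 F_u A_nv = 190.1 kips; 0.6 F_y A_gv = 225 kips → shear rupture governs the shear term.
R_n = 190.1 + 1.0 × 65 × 0.75 = 238.9 kips.
Design strength φR_n = 0.75 × 238.9 = 179 kips.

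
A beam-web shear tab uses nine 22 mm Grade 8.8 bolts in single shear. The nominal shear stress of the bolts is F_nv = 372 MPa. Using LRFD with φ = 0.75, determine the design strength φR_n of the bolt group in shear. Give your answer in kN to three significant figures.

955 kN

A_b = π × 22² / 4 = 380.1 mm².
R_n = F_nv · A_b · n · n_s = 372 × 380.1 × 9 × 1 / 1000 = 1273 kN.
Design strength φR_n = 0.75 × 1273 = 955 kN.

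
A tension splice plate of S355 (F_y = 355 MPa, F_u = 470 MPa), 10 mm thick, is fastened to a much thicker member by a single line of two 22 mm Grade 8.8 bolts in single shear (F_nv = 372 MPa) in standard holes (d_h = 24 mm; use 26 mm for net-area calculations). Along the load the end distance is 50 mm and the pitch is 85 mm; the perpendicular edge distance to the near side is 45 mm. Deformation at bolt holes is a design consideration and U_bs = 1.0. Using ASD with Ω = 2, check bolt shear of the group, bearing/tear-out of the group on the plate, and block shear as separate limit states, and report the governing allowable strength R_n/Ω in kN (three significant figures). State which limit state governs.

Bolt shear: A_b = π·22²/4 = 380.1 mm²; R_n = 372 × 380.1 × 2 × 1 / 1000 = 282.8 kN → 282.8 / 2 = 141 kN.
Bearing: edge l_c = 38, r_n = 214.3 kN; interior l_c = 61, r_n = 248.2 kN; R_n = 214.3 + 1·248.2 = 462.5 kN → 231 kN.
Block shear: A_gv = 1350, A_nv = 960, A_nt = 320 mm²; R_n = min(0.6F_uA_nv, 0.6F_yA_gv) + U_bs·F_u·A_nt = 421.1 kN → 211 kN.
Bolt shear governs: 141 kN.

141 kN (bolt shear governs)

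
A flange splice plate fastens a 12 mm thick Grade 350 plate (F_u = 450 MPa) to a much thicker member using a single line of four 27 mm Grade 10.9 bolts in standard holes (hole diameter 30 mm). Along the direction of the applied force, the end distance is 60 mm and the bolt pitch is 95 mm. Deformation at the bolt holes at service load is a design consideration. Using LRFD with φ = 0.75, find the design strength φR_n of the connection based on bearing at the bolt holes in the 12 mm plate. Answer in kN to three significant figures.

Per bolt r_n = 1.2 l_c t F_u ≤ 2.4 d t F_u; upper limit = 2.4 × 27 × 12 × 450 / 1000 = 349.9 kN.
Edge bolt: l_c = 60 − 30/2 = 45 mm → 1.2 × 45 × 12 × 450 / 1000 = 291.6 → r_n = 291.6 kN.
Interior bolts: l_c = 95 − 30 = 65 mm → 1.2 × 65 × 12 × 450 / 1000 = 421.2 → r_n = 349.9 kN.
R_n = 1 × 291.6 + 3 × 349.9 = 1341 kN.
Design strength φR_n = 0.75 × 1341 = 1010 kN.

1010 kN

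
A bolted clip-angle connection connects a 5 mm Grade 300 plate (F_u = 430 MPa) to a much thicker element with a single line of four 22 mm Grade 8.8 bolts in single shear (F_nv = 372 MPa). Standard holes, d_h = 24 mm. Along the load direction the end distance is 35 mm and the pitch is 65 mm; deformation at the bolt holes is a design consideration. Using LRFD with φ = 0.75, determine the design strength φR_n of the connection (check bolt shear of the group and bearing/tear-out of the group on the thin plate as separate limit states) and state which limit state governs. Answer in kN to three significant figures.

283 kN (bearing governs)

Bolt shear: A_b = π·22²/4 = 380.1 mm²; R_n = 372 × 380.1 × 4 × 1 / 1000 = 565.6 kN → 0.75 × 565.6 = 424 kN.
Bearing (1.2 l_c t F_u ≤ 2.4 d t F_u): upper limit = 2.4·22·5·430 / 1000 = 113.5 kN.
  Edge l_c = 35 − 24/2 = 23 → r_n = 59.34 kN; interior l_c = 65 − 24 = 41 → r_n = 105.8 kN.
  R_n,bearing = 1·59.34 + 3·105.8 = 376.7 kN → 0.75 × 376.7 = 283 kN.
Bearing governs: 283 kN.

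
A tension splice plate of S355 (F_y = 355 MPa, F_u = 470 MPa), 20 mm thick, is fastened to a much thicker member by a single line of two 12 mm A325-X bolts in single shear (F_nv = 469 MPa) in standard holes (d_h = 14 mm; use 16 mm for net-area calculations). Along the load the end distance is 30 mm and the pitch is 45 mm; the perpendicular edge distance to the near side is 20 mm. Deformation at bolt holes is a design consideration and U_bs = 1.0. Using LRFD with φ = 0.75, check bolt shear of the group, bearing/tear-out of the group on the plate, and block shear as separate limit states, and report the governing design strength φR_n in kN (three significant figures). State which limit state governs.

79.6 kN (bolt shear governs)

Bolt shear: A_b = π·12²/4 = 113.1 mm²; R_n = 469 × 113.1 × 2 × 1 / 1000 = 106.1 kN → 0.75 × 106.1 = 79.6 kN.
Bearing: edge l_c = 23, r_n = 259.4 kN; interior l_c = 31, r_n = 270.7 kN; R_n = 259.4 + 1·270.7 = 530.2 kN → 398 kN.
Block shear: A_gv = 1500, A_nv = 1020, A_nt = 240 mm²; R_n = min(0.6F_uA_nv, 0.6F_yA_gv) + U_bs·F_u·A_nt = 400.4 kN → 300 kN.
Bolt shear governs: 79.6 kN.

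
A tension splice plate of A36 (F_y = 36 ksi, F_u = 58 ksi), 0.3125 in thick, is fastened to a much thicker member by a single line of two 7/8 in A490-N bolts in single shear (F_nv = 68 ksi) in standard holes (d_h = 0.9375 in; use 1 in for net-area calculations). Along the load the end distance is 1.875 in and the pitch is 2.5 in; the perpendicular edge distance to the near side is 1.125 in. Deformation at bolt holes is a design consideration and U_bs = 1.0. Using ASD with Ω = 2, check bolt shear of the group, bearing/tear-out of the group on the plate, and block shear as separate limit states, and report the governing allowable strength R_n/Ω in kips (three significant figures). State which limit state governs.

20.4 kips (block shear governs)

Bolt shear: A_b = π·0.875²/4 = 0.6013 in²; R_n = 68 × 0.6013 × 2 × 1 = 81.78 kips → 81.78 / 2 = 40.9 kips.
Bearing: edge l_c = 1.406, r_n = 30.59 kips; interior l_c = 1.562, r_n = 33.98 kips; R_n = 30.59 + 1·33.98 = 64.57 kips → 32.3 kips.
Block shear: A_gv = 1.367, A_nv = 0.8984, A_nt = 0.1953 in²; R_n = min(0.6F_uA_nv, 0.6F_yA_gv) + U_bs·F_u·A_nt = 40.86 kips → 20.4 kips.
Block shear governs: 20.4 kips.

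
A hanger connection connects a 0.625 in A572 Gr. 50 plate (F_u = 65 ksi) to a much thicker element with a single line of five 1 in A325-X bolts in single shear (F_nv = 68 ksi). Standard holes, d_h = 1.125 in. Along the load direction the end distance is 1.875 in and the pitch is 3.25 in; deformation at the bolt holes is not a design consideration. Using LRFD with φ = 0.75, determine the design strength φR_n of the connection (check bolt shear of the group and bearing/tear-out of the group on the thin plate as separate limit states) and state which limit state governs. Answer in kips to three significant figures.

Bolt shear: A_b = π·1²/4 = 0.7854 in²; R_n = 68 × 0.7854 × 5 × 1 = 267 kips → 0.75 × 267 = 200 kips.
Bearing (1.5 l_c t F_u ≤ 3.0 d t F_u): upper limit = 3.0·1·0.625·65 = 121.9 kips.
  Edge l_c = 1.875 − 1.125/2 = 1.312 → r_n = 79.98 kips; interior l_c = 3.25 − 1.125 = 2.125 → r_n = 121.9 kips.
  R_n,bearing = 1·79.98 + 4·121.9 = 567.5 kips → 0.75 × 567.5 = 426 kips.
Bolt shear governs: 200 kips.

200 kips (bolt shear governs)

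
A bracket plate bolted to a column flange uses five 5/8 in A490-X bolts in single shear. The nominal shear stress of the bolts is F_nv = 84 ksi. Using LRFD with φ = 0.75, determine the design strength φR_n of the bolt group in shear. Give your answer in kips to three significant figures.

96.6 kips

A_b = π × 0.625² / 4 = 0.3068 in².
R_n = F_nv · A_b · n · n_s = 84 × 0.3068 × 5 × 1 = 128.9 kips.
Design strength φR_n = 0.75 × 128.9 = 96.6 kips.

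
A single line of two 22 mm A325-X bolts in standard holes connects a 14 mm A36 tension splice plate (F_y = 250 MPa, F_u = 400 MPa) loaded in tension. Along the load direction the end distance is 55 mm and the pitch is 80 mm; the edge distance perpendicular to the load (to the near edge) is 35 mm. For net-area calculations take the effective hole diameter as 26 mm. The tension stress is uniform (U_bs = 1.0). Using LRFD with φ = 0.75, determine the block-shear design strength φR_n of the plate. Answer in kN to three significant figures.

Shear plane L_v = 55 + 1·80 = 135 mm; A_gv = 135 × 14 = 1890 mm².
A_nv = (135 − 1.5·26) × 14 = 1344 mm².
A_nt = (35 − 0.5·26) × 14 = 308 mm².
0.6 F_u A_nv = 322.6 kN; 0.6 F_y A_gv = 283.5 kN → shear yielding governs the shear term.
R_n = 283.5 + 1.0 × 400 × 308 / 1000 = 406.7 kN.
Design strength φR_n = 0.75 × 406.7 = 305 kN.

305 kN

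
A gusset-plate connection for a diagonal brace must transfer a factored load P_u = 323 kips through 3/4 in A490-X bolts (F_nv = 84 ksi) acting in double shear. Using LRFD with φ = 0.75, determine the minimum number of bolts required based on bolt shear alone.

6 bolts

A_b = π·0.75²/4 = 0.4418 in².
Per-bolt design strength φR_n = 0.75 × 84 × 0.4418 × 2 = 55.67 kips.
n ≥ 323 / 55.67 = 5.803 → use 6 bolts.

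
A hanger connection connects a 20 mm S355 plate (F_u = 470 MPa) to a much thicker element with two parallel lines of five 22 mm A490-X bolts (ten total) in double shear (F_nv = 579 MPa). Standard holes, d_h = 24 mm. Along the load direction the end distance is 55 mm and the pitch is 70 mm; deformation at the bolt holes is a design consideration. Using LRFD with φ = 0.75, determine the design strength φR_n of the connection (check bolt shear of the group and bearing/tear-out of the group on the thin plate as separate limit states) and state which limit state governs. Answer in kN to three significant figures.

Bolt shear: A_b = π·22²/4 = 380.1 mm²; R_n = 579 × 380.1 × 10 × 2 / 1000 = 4402 kN → 0.75 × 4402 = 3300 kN.
Bearing (1.2 l_c t F_u ≤ 2.4 d t F_u): upper limit = 2.4·22·20·470 / 1000 = 496.3 kN.
  Edge l_c = 55 − 24/2 = 43 → r_n = 485 kN; interior l_c = 70 − 24 = 46 → r_n = 496.3 kN.
  R_n,bearing = 2·485 + 8·496.3 = 4941 kN → 0.75 × 4941 = 3710 kN.
Bolt shear governs: 3300 kN.

3300 kN (bolt shear governs)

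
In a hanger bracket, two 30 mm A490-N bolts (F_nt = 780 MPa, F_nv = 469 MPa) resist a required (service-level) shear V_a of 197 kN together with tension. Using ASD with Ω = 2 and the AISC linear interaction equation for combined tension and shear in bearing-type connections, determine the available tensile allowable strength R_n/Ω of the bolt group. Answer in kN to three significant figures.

A_b = π·30²/4 = 706.9 mm²; f_rv = 197 × 1000 / (2 × 706.9) = 139.3 MPa.
F'_nt = 1.3 F_nt − (Ω F_nt / F_nv) f_rv = 1.3·780 − (2·780/469)·139.3 = 550.5 MPa, capped at F_nt → F'_nt = 550.5 MPa.
R_n = F'_nt · A_b · n = 550.5 × 706.9 × 2 / 1000 = 778.2 kN.
Allowable strength R_n/Ω = 778.2 / 2 = 389 kN.

389 kN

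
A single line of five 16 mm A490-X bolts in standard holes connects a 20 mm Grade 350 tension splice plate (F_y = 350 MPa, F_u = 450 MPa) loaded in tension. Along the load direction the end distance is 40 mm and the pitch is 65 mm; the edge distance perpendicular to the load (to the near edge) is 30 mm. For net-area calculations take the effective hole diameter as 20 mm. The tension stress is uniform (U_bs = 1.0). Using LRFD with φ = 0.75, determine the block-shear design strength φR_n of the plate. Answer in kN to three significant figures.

Shear plane L_v = 40 + 4·65 = 300 mm; A_gv = 300 × 20 = 6000 mm².
A_nv = (300 − 4.5·20) × 20 = 4200 mm².
A_nt = (30 − 0.5·20) × 20 = 400 mm².
0.6 F_u A_nv = 1134 kN; 0.6 F_y A_gv = 1260 kN → shear rupture governs the shear term.
R_n = 1134 + 1.0 × 450 × 400 / 1000 = 1314 kN.
Design strength φR_n = 0.75 × 1314 = 986 kN.

986 kN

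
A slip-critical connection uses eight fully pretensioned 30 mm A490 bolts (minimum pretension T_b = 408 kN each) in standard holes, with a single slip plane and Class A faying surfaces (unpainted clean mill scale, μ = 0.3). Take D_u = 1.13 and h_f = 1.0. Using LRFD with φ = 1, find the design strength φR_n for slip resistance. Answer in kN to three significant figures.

1110 kN

R_n = μ · D_u · h_f · T_b · n_s · n_b = 0.3 × 1.13 × 1.0 × 408 × 1 × 8 = 1106 kN.
Design strength φR_n = 1 × 1106 = 1110 kN.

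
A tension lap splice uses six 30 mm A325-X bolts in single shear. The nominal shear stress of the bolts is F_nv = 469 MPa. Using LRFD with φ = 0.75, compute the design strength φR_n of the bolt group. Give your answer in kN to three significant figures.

A_b = π × 30² / 4 = 706.9 mm².
R_n = F_nv · A_b · n · n_s = 469 × 706.9 × 6 × 1 / 1000 = 1989 kN.
Design strength φR_n = 0.75 × 1989 = 1490 kN.

1490 kN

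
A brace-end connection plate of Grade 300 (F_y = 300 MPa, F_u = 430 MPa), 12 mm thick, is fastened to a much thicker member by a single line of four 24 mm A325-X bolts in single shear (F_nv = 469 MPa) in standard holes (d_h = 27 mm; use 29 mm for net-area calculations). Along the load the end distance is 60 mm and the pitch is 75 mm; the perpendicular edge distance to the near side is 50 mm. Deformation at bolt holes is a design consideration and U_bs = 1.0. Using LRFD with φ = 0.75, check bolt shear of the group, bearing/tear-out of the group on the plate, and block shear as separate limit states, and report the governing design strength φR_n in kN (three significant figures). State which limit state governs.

563 kN (block shear governs)

Bolt shear: A_b = π·24²/4 = 452.4 mm²; R_n = 469 × 452.4 × 4 × 1 / 1000 = 848.7 kN → 0.75 × 848.7 = 637 kN.
Bearing: edge l_c = 46.5, r_n = 287.9 kN; interior l_c = 48, r_n = 297.2 kN; R_n = 287.9 + 3·297.2 = 1180 kN → 885 kN.
Block shear: A_gv = 3420, A_nv = 2202, A_nt = 426 mm²; R_n = min(0.6F_uA_nv, 0.6F_yA_gv) + U_bs·F_u·A_nt = 751.3 kN → 563 kN.
Block shear governs: 563 kN.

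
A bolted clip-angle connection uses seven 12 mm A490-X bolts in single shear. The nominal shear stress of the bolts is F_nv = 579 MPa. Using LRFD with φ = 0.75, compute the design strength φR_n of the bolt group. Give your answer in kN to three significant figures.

344 kN

A_b = π × 12² / 4 = 113.1 mm².
R_n = F_nv · A_b · n · n_s = 579 × 113.1 × 7 × 1 / 1000 = 458.4 kN.
Design strength φR_n = 0.75 × 458.4 = 344 kN.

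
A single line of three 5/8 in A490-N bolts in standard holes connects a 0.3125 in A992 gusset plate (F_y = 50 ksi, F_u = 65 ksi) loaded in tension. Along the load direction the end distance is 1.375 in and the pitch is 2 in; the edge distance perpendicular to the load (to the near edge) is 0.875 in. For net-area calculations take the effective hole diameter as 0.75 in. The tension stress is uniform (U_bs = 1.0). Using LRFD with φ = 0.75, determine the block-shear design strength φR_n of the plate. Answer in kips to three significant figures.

39.6 kips

Shear plane L_v = 1.375 + 2·2 = 5.375 in; A_gv = 5.375 × 0.3125 = 1.68 in².
A_nv = (5.375 − 2.5·0.75) × 0.3125 = 1.094 in².
A_nt = (0.875 − 0.5·0.75) × 0.3125 = 0.1562 in².
0.6 F_u A_nv = 42.66 kips; 0.6 F_y A_gv = 50.39 kips → shear rupture governs the shear term.
R_n = 42.66 + 1.0 × 65 × 0.1562 = 52.81 kips.
Design strength φR_n = 0.75 × 52.81 = 39.6 kips.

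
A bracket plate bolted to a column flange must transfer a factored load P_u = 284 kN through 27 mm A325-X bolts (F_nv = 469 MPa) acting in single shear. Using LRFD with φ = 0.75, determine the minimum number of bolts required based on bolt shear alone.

2 bolts

A_b = π·27²/4 = 572.6 mm².
Per-bolt design strength φR_n = 0.75 × 469 × 572.6 × 1 / 1000 = 201.4 kN.
n ≥ 284 / 201.4 = 1.41 → use 2 bolts.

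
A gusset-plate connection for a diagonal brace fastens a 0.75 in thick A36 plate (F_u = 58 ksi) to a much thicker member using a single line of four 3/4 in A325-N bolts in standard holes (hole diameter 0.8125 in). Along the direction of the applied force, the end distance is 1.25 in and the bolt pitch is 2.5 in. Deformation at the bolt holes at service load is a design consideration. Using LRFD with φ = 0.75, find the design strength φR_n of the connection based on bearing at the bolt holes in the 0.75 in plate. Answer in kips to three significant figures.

Per bolt r_n = 1.2 l_c t F_u ≤ 2.4 d t F_u; upper limit = 2.4 × 0.75 × 0.75 × 58 = 78.3 kips.
Edge bolt: l_c = 1.25 − 0.8125/2 = 0.8438 in → 1.2 × 0.8438 × 0.75 × 58 = 44.04 → r_n = 44.04 kips.
Interior bolts: l_c = 2.5 − 0.8125 = 1.688 in → 1.2 × 1.688 × 0.75 × 58 = 88.09 → r_n = 78.3 kips.
R_n = 1 × 44.04 + 3 × 78.3 = 278.9 kips.
Design strength φR_n = 0.75 × 278.9 = 209 kips.

209 kips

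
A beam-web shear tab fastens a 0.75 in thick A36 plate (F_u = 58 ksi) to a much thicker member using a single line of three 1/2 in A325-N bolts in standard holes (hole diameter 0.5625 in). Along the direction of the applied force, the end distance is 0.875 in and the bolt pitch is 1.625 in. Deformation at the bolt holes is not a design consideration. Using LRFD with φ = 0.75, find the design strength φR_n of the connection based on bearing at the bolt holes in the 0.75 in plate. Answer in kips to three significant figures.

127 kips

Per bolt r_n = 1.5 l_c t F_u ≤ 3.0 d t F_u; upper limit = 3.0 × 0.5 × 0.75 × 58 = 65.25 kips.
Edge bolt: l_c = 0.875 − 0.5625/2 = 0.5938 in → 1.5 × 0.5938 × 0.75 × 58 = 38.74 → r_n = 38.74 kips.
Interior bolts: l_c = 1.625 − 0.5625 = 1.062 in → 1.5 × 1.062 × 0.75 × 58 = 69.33 → r_n = 65.25 kips.
R_n = 1 × 38.74 + 2 × 65.25 = 169.2 kips.
Design strength φR_n = 0.75 × 169.2 = 127 kips.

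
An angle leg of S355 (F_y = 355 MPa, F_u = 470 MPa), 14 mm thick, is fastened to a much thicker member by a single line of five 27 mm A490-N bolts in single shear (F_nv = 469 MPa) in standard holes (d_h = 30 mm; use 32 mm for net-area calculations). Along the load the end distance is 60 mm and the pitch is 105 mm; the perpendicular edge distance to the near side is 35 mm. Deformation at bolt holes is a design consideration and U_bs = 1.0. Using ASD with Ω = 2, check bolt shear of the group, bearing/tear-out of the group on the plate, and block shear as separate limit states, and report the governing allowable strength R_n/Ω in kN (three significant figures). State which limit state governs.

Bolt shear: A_b = π·27²/4 = 572.6 mm²; R_n = 469 × 572.6 × 5 × 1 / 1000 = 1343 kN → 1343 / 2 = 671 kN.
Bearing: edge l_c = 45, r_n = 355.3 kN; interior l_c = 75, r_n = 426.4 kN; R_n = 355.3 + 4·426.4 = 2061 kN → 1030 kN.
Block shear: A_gv = 6720, A_nv = 4704, A_nt = 266 mm²; R_n = min(0.6F_uA_nv, 0.6F_yA_gv) + U_bs·F_u·A_nt = 1452 kN → 726 kN.
Bolt shear governs: 671 kN.

671 kN (bolt shear governs)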